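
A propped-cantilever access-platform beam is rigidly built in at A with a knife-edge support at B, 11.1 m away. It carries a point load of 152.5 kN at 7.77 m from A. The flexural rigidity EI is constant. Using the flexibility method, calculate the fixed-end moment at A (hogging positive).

Choose R_B as the redundant. The primary structure is the cantilever fixed at A.
Free-end deflection of the primary structure under the applied loading (downward +):
  point load 152.5 at a = 7.77: Pa²(3L − a)/(6EI) = 39175/EI
Tip deflection under a unit load at B: L³/(3EI) = 455.9/EI.
The prop prevents deflection at B: R_B = δ_0/δ_{BB} = 39175/455.9 = 85.93 kN.
Moment equilibrium about A: M_A = Σ(load moments about A) − R_B·L = 1185 − 85.93×11.1 = 231.1 kN·m.

M_A = 231.1 kN·m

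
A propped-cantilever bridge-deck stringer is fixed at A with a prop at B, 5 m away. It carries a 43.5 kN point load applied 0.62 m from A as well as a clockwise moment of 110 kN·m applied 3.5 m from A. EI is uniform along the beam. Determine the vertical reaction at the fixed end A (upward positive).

Remove the prop at B; the released (primary) structure is a cantilever built in at A.
Free-end deflection of the primary structure under the applied loading (downward +):
  point load 43.5 at a = 0.62: Pa²(3L − a)/(6EI) = 40.08/EI
  clockwise couple 110 at a = 3.5: M₀a(2L − a)/(2EI) = 1251/EI
  δ_0 = 1291/EI
Tip deflection under a unit load at B: L³/(3EI) = 41.67/EI.
The prop prevents deflection at B: R_B = δ_0/δ_{BB} = 1291/41.67 = 30.99 kN.
Vertical equilibrium: R_A = ΣP − R_B = 43.5 − 30.99 = 12.51 kN.

R_A = 12.51 kN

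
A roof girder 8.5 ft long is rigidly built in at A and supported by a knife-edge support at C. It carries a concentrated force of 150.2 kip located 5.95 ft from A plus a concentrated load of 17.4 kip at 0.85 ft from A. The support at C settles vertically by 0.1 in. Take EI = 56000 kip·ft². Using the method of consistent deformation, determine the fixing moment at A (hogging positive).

M_A = 206.3 kip·ft

Release the roller at C. Primary structure: cantilever fixed at A.
Free-end deflection of the primary structure under the applied loading (downward +):
  point load 150.2 at a = 5.95: Pa²(3L − a)/(6EI) = 17326/EI
  point load 17.4 at a = 0.85: Pa²(3L − a)/(6EI) = 51.65/EI
  δ_0 = 17378/EI
Tip deflection under a unit load at C: L³/(3EI) = 204.7/EI.
With EI = 56000 kip·ft²: δ_0 = 0.31032 ft and δ_{CC} = 0.003656 ft/kip.
Compatibility — the beam at C must follow the support down by 0.008333 ft: δ_0 − R_C·δ_{CC} = 0.008333, so R_C = (0.31032 − 0.008333)/0.003656 = 82.61 kip.
Moment equilibrium about A: M_A = Σ(load moments about A) − R_C·L = 908.5 − 82.61×8.5 = 206.3 kip·ft.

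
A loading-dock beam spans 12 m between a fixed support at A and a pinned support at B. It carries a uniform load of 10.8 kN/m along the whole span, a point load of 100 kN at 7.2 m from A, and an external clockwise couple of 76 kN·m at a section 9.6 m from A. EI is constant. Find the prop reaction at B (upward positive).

R_B = 100.9 kN

Release the roller at B. Primary structure: cantilever fixed at A.
Primary-structure tip deflection at B by superposition:
  UDL 10.8: wL⁴/(8EI) = 27994/EI
  point load 100 at a = 7.2: Pa²(3L − a)/(6EI) = 24883/EI
  clockwise couple 76 at a = 9.6: M₀a(2L − a)/(2EI) = 5253/EI
  δ_0 = 58130/EI
Tip deflection under a unit load at B: L³/(3EI) = 576/EI.
Compatibility at B: δ_0 − R_B·δ_{BB} = 0, so R_B = 58130/576 = 100.9 kN.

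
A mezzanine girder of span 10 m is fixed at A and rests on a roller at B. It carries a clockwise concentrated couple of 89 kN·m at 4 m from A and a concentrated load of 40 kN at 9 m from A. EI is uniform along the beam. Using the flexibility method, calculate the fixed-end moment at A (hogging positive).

M_A = 23.36 kN·m

Take the reaction at B as the redundant and release it; the primary structure is a cantilever fixed at A.
Free-end deflection of the primary structure under the applied loading (downward +):
  clockwise couple 89 at a = 4: M₀a(2L − a)/(2EI) = 2848/EI
  point load 40 at a = 9: Pa²(3L − a)/(6EI) = 11340/EI
  δ_0 = 14188/EI
Flexibility coefficient — unit upward force at B: δ_{BB} = L³/(3EI) = 333.3/EI.
Compatibility at B: δ_0 − R_B·δ_{BB} = 0, so R_B = 14188/333.3 = 42.56 kN.
Moment equilibrium about A: M_A = Σ(load moments about A) − R_B·L = 449 − 42.56×10 = 23.36 kN·m.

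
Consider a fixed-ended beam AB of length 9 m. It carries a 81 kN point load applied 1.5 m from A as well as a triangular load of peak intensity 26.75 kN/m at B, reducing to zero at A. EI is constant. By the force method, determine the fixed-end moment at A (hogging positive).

M_A = 156.6 kN·m

Take the two fixed-end moments M_A, M_B as redundants; the released structure is the simple span AB.
On the primary (simply-supported) span, the end slopes from the loading are:
  at A: point load 81 at a = 1.5: Pab(L + b)/(6LEI) = 278.4/EI
  at B: point load 81 at a = 1.5: Pab(L + a)/(6LEI) = 177.2/EI
  at A: triangular load, peak 26.75: 7w₀L³/(360EI) = 379.2/EI
  at B: triangular load, peak 26.75: w₀L³/(45EI) = 433.4/EI
  θ_A0 = 657.6/EI,  θ_B0 = 610.5/EI
Flexibility coefficients: a unit moment at one end gives L/(3EI) there and L/(6EI) at the far end, so f₁₁ = f₂₂ = 3/EI and f₁₂ = f₂₁ = 1.5/EI.
Compatibility — zero rotation at each built-in end:
  3 M_A + 1.5 M_B = 657.6
  1.5 M_A + 3 M_B = 610.5
Solving the pair gives M_A = 156.6 kN·m and M_B = 125.2 kN·m (hogging).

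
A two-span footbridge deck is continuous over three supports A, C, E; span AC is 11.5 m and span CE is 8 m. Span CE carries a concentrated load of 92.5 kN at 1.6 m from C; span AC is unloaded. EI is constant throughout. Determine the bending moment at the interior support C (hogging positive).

M_C = 43.72 kN·m

Release continuity at C by inserting a hinge; the redundant is the internal moment M_C. The primary structure is two simply-supported spans AC and CE.
Discontinuity in slope at C on the released structure — sum the simple-span end rotations:
  span CE: point load 92.5 at a = 1.6: Pab(L + b)/(6LEI) = 284.2/EI
  relative rotation θ_0 = (0 + 284.2)/EI = 284.2/EI
A unit hogging moment at C produces rotation L₁/(3EI) + L₂/(3EI) = 6.5/EI.
Slope continuity at C: θ_0 = M_C·6.5/EI, so M_C = 284.2/6.5 = 43.72 kN·m (hogging).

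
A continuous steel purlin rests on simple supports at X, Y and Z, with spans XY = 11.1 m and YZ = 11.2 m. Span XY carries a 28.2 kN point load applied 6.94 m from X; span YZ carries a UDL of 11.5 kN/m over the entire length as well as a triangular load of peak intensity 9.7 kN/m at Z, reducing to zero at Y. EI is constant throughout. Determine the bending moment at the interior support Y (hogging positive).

Release continuity at Y by inserting a hinge; the redundant is the internal moment M_Y. The primary structure is two simply-supported spans XY and YZ.
Rotations at Y on the released spans (each span's end-slope, ×1/EI):
  span XY: point load 28.2 at a = 6.94: Pab(L + a)/(6LEI) = 220.5/EI
  span YZ: UDL 11.5: wL³/(24EI) = 673.2/EI
  span YZ: triangular load, peak 9.7: 7w₀L³/(360EI) = 265/EI
  relative rotation θ_0 = (220.5 + 938.2)/EI = 1159/EI
A unit hogging moment at Y produces rotation L₁/(3EI) + L₂/(3EI) = 7.433/EI.
Slope continuity at Y: θ_0 = M_Y·7.433/EI, so M_Y = 1159/7.433 = 155.9 kN·m (hogging).

M_Y = 155.9 kN·m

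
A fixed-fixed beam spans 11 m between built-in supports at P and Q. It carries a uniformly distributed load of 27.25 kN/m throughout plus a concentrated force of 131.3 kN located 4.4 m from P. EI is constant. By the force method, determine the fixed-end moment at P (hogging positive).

Take the two fixed-end moments M_P, M_Q as redundants; the released structure is the simple span PQ.
Simple-span end rotations at P and Q under the given loads:
  at P: UDL 27.25: wL³/(24EI) = 1511/EI
  at Q: UDL 27.25: wL³/(24EI) = 1511/EI
  at P: point load 131.3 at a = 4.4: Pab(L + b)/(6LEI) = 1017/EI
  at Q: point load 131.3 at a = 4.4: Pab(L + a)/(6LEI) = 889.7/EI
  θ_P0 = 2528/EI,  θ_Q0 = 2401/EI
Flexibility coefficients: a unit moment at one end gives L/(3EI) there and L/(6EI) at the far end, so f₁₁ = f₂₂ = 3.667/EI and f₁₂ = f₂₁ = 1.833/EI.
Compatibility — zero rotation at each built-in end:
  3.667 M_P + 1.833 M_Q = 2528
  1.833 M_P + 3.667 M_Q = 2401
Solving the pair gives M_P = 482.8 kN·m and M_Q = 413.4 kN·m (hogging).

M_P = 482.8 kN·m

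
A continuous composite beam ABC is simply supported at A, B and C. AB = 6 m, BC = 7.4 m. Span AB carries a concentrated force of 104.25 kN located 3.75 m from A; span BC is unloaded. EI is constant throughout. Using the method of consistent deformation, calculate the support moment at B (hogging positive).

M_B = 53.33 kN·m

Release continuity at B by inserting a hinge; the redundant is the internal moment M_B. The primary structure is two simply-supported spans AB and BC.
Discontinuity in slope at B on the released structure — sum the simple-span end rotations:
  span AB: point load 104.25 at a = 3.75: Pab(L + a)/(6LEI) = 238.2/EI
  relative rotation θ_0 = (238.2 + 0)/EI = 238.2/EI
A unit hogging moment at B produces rotation L₁/(3EI) + L₂/(3EI) = 4.467/EI.
Slope continuity at B: θ_0 = M_B·4.467/EI, so M_B = 238.2/4.467 = 53.33 kN·m (hogging).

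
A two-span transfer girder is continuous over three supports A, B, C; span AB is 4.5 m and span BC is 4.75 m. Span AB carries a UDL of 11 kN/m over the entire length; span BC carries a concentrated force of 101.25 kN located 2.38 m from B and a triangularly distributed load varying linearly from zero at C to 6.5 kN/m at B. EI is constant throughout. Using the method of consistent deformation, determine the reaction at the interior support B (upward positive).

Insert a hinge at B; M_B is the redundant, and each span becomes simply supported.
Rotations at B on the released spans (each span's end-slope, ×1/EI):
  span AB: UDL 11: wL³/(24EI) = 41.77/EI
  span BC: point load 101.25 at a = 2.38: Pab(L + b)/(6LEI) = 142.7/EI
  span BC: triangular load, peak 6.5: w₀L³/(45EI) = 15.48/EI
  relative rotation θ_0 = (41.77 + 158.2)/EI = 199.9/EI
A unit hogging moment at B produces rotation L₁/(3EI) + L₂/(3EI) = 3.083/EI.
Compatibility: M_B·(L₁+L₂)/(3EI) = θ_0, giving M_B = 64.84 kN·m (hogging).
Span AB, ΣM about A with M_B applied at B: R_B^{AB}·4.5 = 111.4 + 64.84, so R_B^{AB} = 39.16 kN and R_A = 49.5 − 39.16 = 10.34 kN.
Span BC, ΣM about C: R_B^{BC}·4.75 = 288.8 + 64.84, so R_B^{BC} = 74.46 kN and R_C = 116.7 − 74.46 = 42.23 kN.
R_B = 39.16 + 74.46 = 113.6 kN.

R_B = 113.6 kN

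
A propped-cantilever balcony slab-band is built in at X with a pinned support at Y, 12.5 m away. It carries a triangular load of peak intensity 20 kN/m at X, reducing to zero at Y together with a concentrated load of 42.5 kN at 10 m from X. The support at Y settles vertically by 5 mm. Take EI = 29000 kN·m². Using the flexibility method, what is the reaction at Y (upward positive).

R_Y = 54.7 kN

Take the reaction at Y as the redundant and release it; the primary structure is a cantilever fixed at X.
Free-end deflection of the primary structure under the applied loading (downward +):
  triangular load, peak 20 at the fixed end: w₀L⁴/(30EI) = 16276/EI
  point load 42.5 at a = 10: Pa²(3L − a)/(6EI) = 19479/EI
  δ_0 = 35755/EI
Flexibility coefficient — unit upward force at Y: δ_{YY} = L³/(3EI) = 651/EI.
With EI = 29000 kN·m²: δ_0 = 1.2329 m and δ_{YY} = 0.02245 m/kN.
Compatibility — the beam at Y must follow the support down by 0.005 m: δ_0 − R_Y·δ_{YY} = 0.005, so R_Y = (1.2329 − 0.005)/0.02245 = 54.7 kN.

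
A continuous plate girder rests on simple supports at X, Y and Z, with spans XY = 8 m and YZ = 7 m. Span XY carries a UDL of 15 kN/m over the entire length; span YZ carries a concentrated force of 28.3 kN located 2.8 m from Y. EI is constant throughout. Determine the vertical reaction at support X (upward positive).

R_X = 49.78 kN

Release continuity at Y by inserting a hinge; the redundant is the internal moment M_Y. The primary structure is two simply-supported spans XY and YZ.
Discontinuity in slope at Y on the released structure — sum the simple-span end rotations:
  span XY: UDL 15: wL³/(24EI) = 320/EI
  span YZ: point load 28.3 at a = 2.8: Pab(L + b)/(6LEI) = 88.75/EI
  relative rotation θ_0 = (320 + 88.75)/EI = 408.7/EI
A unit hogging moment at Y produces rotation L₁/(3EI) + L₂/(3EI) = 5/EI.
Compatibility: M_Y·(L₁+L₂)/(3EI) = θ_0, giving M_Y = 81.75 kN·m (hogging).
Span XY, ΣM about X with M_Y applied at Y: R_Y^{XY}·8 = 480 + 81.75, so R_Y^{XY} = 70.22 kN and R_X = 120 − 70.22 = 49.78 kN.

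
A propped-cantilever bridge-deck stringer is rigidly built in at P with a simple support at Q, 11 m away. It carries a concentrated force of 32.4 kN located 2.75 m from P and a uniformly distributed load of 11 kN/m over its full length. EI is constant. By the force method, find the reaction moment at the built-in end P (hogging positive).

M_P = 224.8 kN·m

Take the reaction at Q as the redundant and release it; the primary structure is a cantilever fixed at P.
Free-end deflection of the primary structure under the applied loading (downward +):
  point load 32.4 at a = 2.75: Pa²(3L − a)/(6EI) = 1235/EI
  UDL 11: wL⁴/(8EI) = 20131/EI
  δ_0 = 21367/EI
Tip deflection under a unit load at Q: L³/(3EI) = 443.7/EI.
The prop prevents deflection at Q: R_Q = δ_0/δ_{QQ} = 21367/443.7 = 48.16 kN.
Moment equilibrium about P: M_P = Σ(load moments about P) − R_Q·L = 754.6 − 48.16×11 = 224.8 kN·m.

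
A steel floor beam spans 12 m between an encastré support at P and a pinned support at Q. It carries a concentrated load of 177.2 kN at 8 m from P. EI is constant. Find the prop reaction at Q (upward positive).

Release the roller at Q. Primary structure: cantilever fixed at P.
Downward deflection at the released point Q due to the loads:
  point load 177.2 at a = 8: Pa²(3L − a)/(6EI) = 52924/EI
Flexibility coefficient — unit upward force at Q: δ_{QQ} = L³/(3EI) = 576/EI.
Compatibility at Q: δ_0 − R_Q·δ_{QQ} = 0, so R_Q = 52924/576 = 91.88 kN.

R_Q = 91.88 kN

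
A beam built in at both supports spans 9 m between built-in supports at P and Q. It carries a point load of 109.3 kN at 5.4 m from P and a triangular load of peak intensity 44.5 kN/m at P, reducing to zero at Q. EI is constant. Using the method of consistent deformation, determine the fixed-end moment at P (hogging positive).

Release both end moments; the primary structure is a simply-supported span PQ with redundants M_P and M_Q.
End rotations of the released simple span under the applied load (×1/EI):
  at P: point load 109.3 at a = 5.4: Pab(L + b)/(6LEI) = 495.8/EI
  at Q: point load 109.3 at a = 5.4: Pab(L + a)/(6LEI) = 566.6/EI
  at P: triangular load, peak 44.5: w₀L³/(45EI) = 720.9/EI
  at Q: triangular load, peak 44.5: 7w₀L³/(360EI) = 630.8/EI
  θ_P0 = 1217/EI,  θ_Q0 = 1197/EI
Flexibility coefficients: a unit moment at one end gives L/(3EI) there and L/(6EI) at the far end, so f₁₁ = f₂₂ = 3/EI and f₁₂ = f₂₁ = 1.5/EI.
Compatibility — zero rotation at each built-in end:
  3 M_P + 1.5 M_Q = 1217
  1.5 M_P + 3 M_Q = 1197
Solving the pair gives M_P = 274.7 kN·m and M_Q = 261.8 kN·m (hogging).

M_P = 274.7 kN·m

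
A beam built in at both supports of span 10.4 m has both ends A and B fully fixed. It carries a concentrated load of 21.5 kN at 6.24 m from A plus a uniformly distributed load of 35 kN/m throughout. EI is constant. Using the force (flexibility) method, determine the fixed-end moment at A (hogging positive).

Take the two fixed-end moments M_A, M_B as redundants; the released structure is the simple span AB.
Simple-span end rotations at A and B under the given loads:
  at A: point load 21.5 at a = 6.24: Pab(L + b)/(6LEI) = 130.2/EI
  at B: point load 21.5 at a = 6.24: Pab(L + a)/(6LEI) = 148.8/EI
  at A: UDL 35: wL³/(24EI) = 1640/EI
  at B: UDL 35: wL³/(24EI) = 1640/EI
  θ_A0 = 1771/EI,  θ_B0 = 1789/EI
Flexibility coefficients: a unit moment at one end gives L/(3EI) there and L/(6EI) at the far end, so f₁₁ = f₂₂ = 3.467/EI and f₁₂ = f₂₁ = 1.733/EI.
Compatibility — zero rotation at each built-in end:
  3.467 M_A + 1.733 M_B = 1771
  1.733 M_A + 3.467 M_B = 1789
Solving the pair gives M_A = 336.9 kN·m and M_B = 347.7 kN·m (hogging).

M_A = 336.9 kN·m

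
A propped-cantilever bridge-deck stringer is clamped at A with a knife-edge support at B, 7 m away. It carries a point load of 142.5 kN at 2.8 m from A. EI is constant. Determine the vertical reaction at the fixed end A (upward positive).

Release the roller at B. Primary structure: cantilever fixed at A.
Downward deflection at the released point B due to the loads:
  point load 142.5 at a = 2.8: Pa²(3L − a)/(6EI) = 3389/EI
Flexibility coefficient — unit upward force at B: δ_{BB} = L³/(3EI) = 114.3/EI.
The prop prevents deflection at B: R_B = δ_0/δ_{BB} = 3389/114.3 = 29.64 kN.
Vertical equilibrium: R_A = ΣP − R_B = 142.5 − 29.64 = 112.9 kN.

R_A = 112.9 kN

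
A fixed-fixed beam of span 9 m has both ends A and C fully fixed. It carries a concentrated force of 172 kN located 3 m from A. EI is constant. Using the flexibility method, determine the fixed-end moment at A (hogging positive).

M_A = 229.3 kN·m

Release both end moments; the primary structure is a simply-supported span AC with redundants M_A and M_C.
Simple-span end rotations at A and C under the given loads:
  at A: point load 172 at a = 3: Pab(L + b)/(6LEI) = 860/EI
  at C: point load 172 at a = 3: Pab(L + a)/(6LEI) = 688/EI
  θ_A0 = 860/EI,  θ_C0 = 688/EI
Flexibility coefficients: a unit moment at one end gives L/(3EI) there and L/(6EI) at the far end, so f₁₁ = f₂₂ = 3/EI and f₁₂ = f₂₁ = 1.5/EI.
Compatibility — zero rotation at each built-in end:
  3 M_A + 1.5 M_C = 860
  1.5 M_A + 3 M_C = 688
Solving the pair gives M_A = 229.3 kN·m and M_C = 114.7 kN·m (hogging).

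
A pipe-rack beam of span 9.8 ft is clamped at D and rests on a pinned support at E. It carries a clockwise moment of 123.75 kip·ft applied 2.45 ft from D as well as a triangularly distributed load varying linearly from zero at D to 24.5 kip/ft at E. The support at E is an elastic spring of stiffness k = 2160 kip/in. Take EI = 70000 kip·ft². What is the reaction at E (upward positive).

R_E = 73.68 kip

Remove the prop at E; the released (primary) structure is a cantilever built in at D.
Primary-structure tip deflection at E by superposition:
  clockwise couple 123.75 at a = 2.45: M₀a(2L − a)/(2EI) = 2600/EI
  triangular load, peak 24.5 at the free end: 11w₀L⁴/(120EI) = 20715/EI
  δ_0 = 23315/EI
Tip deflection under a unit load at E: L³/(3EI) = 313.7/EI.
With EI = 70000 kip·ft²: δ_0 = 0.33307 ft and δ_{EE} = 0.004482 ft/kip.
Compatibility — the spring shortens by R_E/k under the reaction it provides: δ_0 − R_E·δ_{EE} = R_E/k. With 1/k = 1/(2160×12) ft/kip = 0.000039 ft/kip, R_E = δ_0 / (δ_{EE} + 1/k) = 0.33307 / (0.004482 + 0.000039) = 73.68 kip.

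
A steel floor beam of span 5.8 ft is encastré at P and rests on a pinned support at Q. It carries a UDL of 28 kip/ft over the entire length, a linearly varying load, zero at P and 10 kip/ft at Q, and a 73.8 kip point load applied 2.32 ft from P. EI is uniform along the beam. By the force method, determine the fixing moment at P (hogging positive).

M_P = 219.5 kip·ft

Release the roller at Q. Primary structure: cantilever fixed at P.
Deflection at Q on the released cantilever, summing each load's contribution:
  UDL 28: wL⁴/(8EI) = 3961/EI
  triangular load, peak 10 at the free end: 11w₀L⁴/(120EI) = 1037/EI
  point load 73.8 at a = 2.32: Pa²(3L − a)/(6EI) = 998.3/EI
  δ_0 = 5996/EI
Tip deflection under a unit load at Q: L³/(3EI) = 65.04/EI.
The prop prevents deflection at Q: R_Q = δ_0/δ_{QQ} = 5996/65.04 = 92.2 kip.
Moment equilibrium about P: M_P = Σ(load moments about P) − R_Q·L = 754.3 − 92.2×5.8 = 219.5 kip·ft.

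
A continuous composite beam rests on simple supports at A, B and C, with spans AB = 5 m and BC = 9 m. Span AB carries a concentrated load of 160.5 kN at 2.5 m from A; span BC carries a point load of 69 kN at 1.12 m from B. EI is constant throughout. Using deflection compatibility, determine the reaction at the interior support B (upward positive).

R_B = 170.1 kN

Take M_B as the redundant. Released structure: two simple spans AB and BC with a hinge at B.
End slopes at the hinge B, treating each span as simply supported:
  span AB: point load 160.5 at a = 2.5: Pab(L + a)/(6LEI) = 250.8/EI
  span BC: point load 69 at a = 1.12: Pab(L + b)/(6LEI) = 190.4/EI
  relative rotation θ_0 = (250.8 + 190.4)/EI = 441.1/EI
A unit hogging moment at B produces rotation L₁/(3EI) + L₂/(3EI) = 4.667/EI.
Compatibility: M_B·(L₁+L₂)/(3EI) = θ_0, giving M_B = 94.53 kN·m (hogging).
Span AB, ΣM about A with M_B applied at B: R_B^{AB}·5 = 401.2 + 94.53, so R_B^{AB} = 99.16 kN and R_A = 160.5 − 99.16 = 61.34 kN.
Span BC, ΣM about C: R_B^{BC}·9 = 543.7 + 94.53, so R_B^{BC} = 70.92 kN and R_C = 69 − 70.92 = -1.917 kN.
R_B = 99.16 + 70.92 = 170.1 kN.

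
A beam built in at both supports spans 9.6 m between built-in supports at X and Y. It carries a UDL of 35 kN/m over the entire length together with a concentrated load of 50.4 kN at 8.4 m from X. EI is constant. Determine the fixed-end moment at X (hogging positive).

M_X = 275.4 kN·m

Release both end moments; the primary structure is a simply-supported span XY with redundants M_X and M_Y.
Simple-span end rotations at X and Y under the given loads:
  at X: UDL 35: wL³/(24EI) = 1290/EI
  at Y: UDL 35: wL³/(24EI) = 1290/EI
  at X: point load 50.4 at a = 8.4: Pab(L + b)/(6LEI) = 95.26/EI
  at Y: point load 50.4 at a = 8.4: Pab(L + a)/(6LEI) = 158.8/EI
  θ_X0 = 1385/EI,  θ_Y0 = 1449/EI
Flexibility coefficients: a unit moment at one end gives L/(3EI) there and L/(6EI) at the far end, so f₁₁ = f₂₂ = 3.2/EI and f₁₂ = f₂₁ = 1.6/EI.
Compatibility — zero rotation at each built-in end:
  3.2 M_X + 1.6 M_Y = 1385
  1.6 M_X + 3.2 M_Y = 1449
Solving the pair gives M_X = 275.4 kN·m and M_Y = 315.1 kN·m (hogging).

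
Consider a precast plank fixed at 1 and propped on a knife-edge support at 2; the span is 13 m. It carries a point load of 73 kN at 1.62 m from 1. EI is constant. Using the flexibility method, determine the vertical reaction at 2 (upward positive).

Choose R_2 as the redundant. The primary structure is the cantilever fixed at 1.
Deflection at 2 on the released cantilever, summing each load's contribution:
  point load 73 at a = 1.62: Pa²(3L − a)/(6EI) = 1194/EI
Flexibility coefficient — unit upward force at 2: δ_{22} = L³/(3EI) = 732.3/EI.
Compatibility at 2: δ_0 − R_2·δ_{22} = 0, so R_2 = 1194/732.3 = 1.63 kN.

R_2 = 1.63 kN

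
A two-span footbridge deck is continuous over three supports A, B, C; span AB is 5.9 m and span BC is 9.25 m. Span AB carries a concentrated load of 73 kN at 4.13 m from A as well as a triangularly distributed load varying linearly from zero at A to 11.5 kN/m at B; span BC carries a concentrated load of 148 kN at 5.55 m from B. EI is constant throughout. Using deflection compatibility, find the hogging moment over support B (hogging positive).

M_B = 180.8 kN·m

Release continuity at B by inserting a hinge; the redundant is the internal moment M_B. The primary structure is two simply-supported spans AB and BC.
Discontinuity in slope at B on the released structure — sum the simple-span end rotations:
  span AB: point load 73 at a = 4.13: Pab(L + a)/(6LEI) = 151.2/EI
  span AB: triangular load, peak 11.5: w₀L³/(45EI) = 52.49/EI
  span BC: point load 148 at a = 5.55: Pab(L + b)/(6LEI) = 709.1/EI
  relative rotation θ_0 = (203.7 + 709.1)/EI = 912.8/EI
A unit hogging moment at B produces rotation L₁/(3EI) + L₂/(3EI) = 5.05/EI.
Slope continuity at B: θ_0 = M_B·5.05/EI, so M_B = 912.8/5.05 = 180.8 kN·m (hogging).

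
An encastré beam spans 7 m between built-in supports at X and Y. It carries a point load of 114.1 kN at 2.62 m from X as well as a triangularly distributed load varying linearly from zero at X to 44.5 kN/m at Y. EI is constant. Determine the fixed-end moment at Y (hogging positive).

Take the two fixed-end moments M_X, M_Y as redundants; the released structure is the simple span XY.
On the primary (simply-supported) span, the end slopes from the loading are:
  at X: point load 114.1 at a = 2.62: Pab(L + b)/(6LEI) = 354.8/EI
  at Y: point load 114.1 at a = 2.62: Pab(L + a)/(6LEI) = 299.9/EI
  at X: triangular load, peak 44.5: 7w₀L³/(360EI) = 296.8/EI
  at Y: triangular load, peak 44.5: w₀L³/(45EI) = 339.2/EI
  θ_X0 = 651.6/EI,  θ_Y0 = 639.1/EI
Flexibility coefficients: a unit moment at one end gives L/(3EI) there and L/(6EI) at the far end, so f₁₁ = f₂₂ = 2.333/EI and f₁₂ = f₂₁ = 1.167/EI.
Compatibility — zero rotation at each built-in end:
  2.333 M_X + 1.167 M_Y = 651.6
  1.167 M_X + 2.333 M_Y = 639.1
Solving the pair gives M_X = 189.7 kN·m and M_Y = 179 kN·m (hogging).

M_Y = 179 kN·m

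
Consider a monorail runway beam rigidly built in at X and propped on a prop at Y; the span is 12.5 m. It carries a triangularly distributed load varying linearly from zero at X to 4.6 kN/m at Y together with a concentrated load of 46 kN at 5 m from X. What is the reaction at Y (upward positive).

Release the roller at Y. Primary structure: cantilever fixed at X.
Deflection at Y on the released cantilever, summing each load's contribution:
  triangular load, peak 4.6 at the free end: 11w₀L⁴/(120EI) = 10295/EI
  point load 46 at a = 5: Pa²(3L − a)/(6EI) = 6229/EI
  δ_0 = 16524/EI
Tip deflection under a unit load at Y: L³/(3EI) = 651/EI.
Compatibility at Y: δ_0 − R_Y·δ_{YY} = 0, so R_Y = 16524/651 = 25.38 kN.

R_Y = 25.38 kN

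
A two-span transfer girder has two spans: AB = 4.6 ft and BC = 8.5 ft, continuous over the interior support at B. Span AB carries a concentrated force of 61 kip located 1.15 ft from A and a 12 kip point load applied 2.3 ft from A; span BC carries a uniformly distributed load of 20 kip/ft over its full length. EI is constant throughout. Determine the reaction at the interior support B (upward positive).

Release continuity at B by inserting a hinge; the redundant is the internal moment M_B. The primary structure is two simply-supported spans AB and BC.
Rotations at B on the released spans (each span's end-slope, ×1/EI):
  span AB: point load 61 at a = 1.15: Pab(L + a)/(6LEI) = 50.42/EI
  span AB: point load 12 at a = 2.3: Pab(L + a)/(6LEI) = 15.87/EI
  span BC: UDL 20: wL³/(24EI) = 511.8/EI
  relative rotation θ_0 = (66.29 + 511.8)/EI = 578.1/EI
A unit hogging moment at B produces rotation L₁/(3EI) + L₂/(3EI) = 4.367/EI.
Compatibility: M_B·(L₁+L₂)/(3EI) = θ_0, giving M_B = 132.4 kip·ft (hogging).
Span AB, ΣM about A with M_B applied at B: R_B^{AB}·4.6 = 97.75 + 132.4, so R_B^{AB} = 50.03 kip and R_A = 73 − 50.03 = 22.97 kip.
Span BC, ΣM about C: R_B^{BC}·8.5 = 722.5 + 132.4, so R_B^{BC} = 100.6 kip and R_C = 170 − 100.6 = 69.43 kip.
R_B = 50.03 + 100.6 = 150.6 kip.

R_B = 150.6 kip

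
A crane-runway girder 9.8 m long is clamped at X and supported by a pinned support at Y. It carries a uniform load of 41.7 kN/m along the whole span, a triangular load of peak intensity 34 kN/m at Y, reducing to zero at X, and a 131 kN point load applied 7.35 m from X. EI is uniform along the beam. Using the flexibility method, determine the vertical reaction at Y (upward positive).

Choose R_Y as the redundant. The primary structure is the cantilever fixed at X.
Primary-structure tip deflection at Y by superposition:
  UDL 41.7: wL⁴/(8EI) = 48078/EI
  triangular load, peak 34 at the free end: 11w₀L⁴/(120EI) = 28747/EI
  point load 131 at a = 7.35: Pa²(3L − a)/(6EI) = 26008/EI
  δ_0 = 102833/EI
Tip deflection under a unit load at Y: L³/(3EI) = 313.7/EI.
Compatibility at Y: δ_0 − R_Y·δ_{YY} = 0, so R_Y = 102833/313.7 = 327.8 kN.

R_Y = 327.8 kN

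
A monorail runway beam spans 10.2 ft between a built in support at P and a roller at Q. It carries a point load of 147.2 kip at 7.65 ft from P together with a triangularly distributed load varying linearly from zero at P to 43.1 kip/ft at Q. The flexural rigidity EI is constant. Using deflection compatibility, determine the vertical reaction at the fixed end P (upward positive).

R_P = 153 kip

Take the reaction at Q as the redundant and release it; the primary structure is a cantilever fixed at P.
Free-end deflection of the primary structure under the applied loading (downward +):
  point load 147.2 at a = 7.65: Pa²(3L − a)/(6EI) = 32951/EI
  triangular load, peak 43.1 at the free end: 11w₀L⁴/(120EI) = 42765/EI
  δ_0 = 75716/EI
Flexibility coefficient — unit upward force at Q: δ_{QQ} = L³/(3EI) = 353.7/EI.
Compatibility at Q: δ_0 − R_Q·δ_{QQ} = 0, so R_Q = 75716/353.7 = 214 kip.
Vertical equilibrium: R_P = ΣP − R_Q = 367 − 214 = 153 kip.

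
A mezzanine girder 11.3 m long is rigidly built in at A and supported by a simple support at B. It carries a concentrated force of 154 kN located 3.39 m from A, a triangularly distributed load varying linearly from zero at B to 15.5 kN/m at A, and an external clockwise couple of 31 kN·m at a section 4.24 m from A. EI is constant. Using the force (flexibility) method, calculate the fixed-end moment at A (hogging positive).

Remove the prop at B; the released (primary) structure is a cantilever built in at A.
Deflection at B on the released cantilever, summing each load's contribution:
  point load 154 at a = 3.39: Pa²(3L − a)/(6EI) = 8999/EI
  triangular load, peak 15.5 at the fixed end: w₀L⁴/(30EI) = 8424/EI
  clockwise couple 31 at a = 4.24: M₀a(2L − a)/(2EI) = 1207/EI
  δ_0 = 18630/EI
Flexibility coefficient — unit upward force at B: δ_{BB} = L³/(3EI) = 481/EI.
Compatibility at B: δ_0 − R_B·δ_{BB} = 0, so R_B = 18630/481 = 38.73 kN.
Moment equilibrium about A: M_A = Σ(load moments about A) − R_B·L = 882.9 − 38.73×11.3 = 445.2 kN·m.

M_A = 445.2 kN·m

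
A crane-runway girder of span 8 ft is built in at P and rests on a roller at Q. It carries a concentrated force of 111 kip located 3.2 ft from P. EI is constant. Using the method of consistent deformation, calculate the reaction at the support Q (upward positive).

R_Q = 23.09 kip

Remove the prop at Q; the released (primary) structure is a cantilever built in at P.
Downward deflection at the released point Q due to the loads:
  point load 111 at a = 3.2: Pa²(3L − a)/(6EI) = 3940/EI
Tip deflection under a unit load at Q: L³/(3EI) = 170.7/EI.
Compatibility at Q: δ_0 − R_Q·δ_{QQ} = 0, so R_Q = 3940/170.7 = 23.09 kip.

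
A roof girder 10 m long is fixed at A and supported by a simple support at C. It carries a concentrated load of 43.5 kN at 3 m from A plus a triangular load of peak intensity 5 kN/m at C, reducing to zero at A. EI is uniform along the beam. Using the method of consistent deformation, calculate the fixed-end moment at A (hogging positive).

Remove the prop at C; the released (primary) structure is a cantilever built in at A.
Free-end deflection of the primary structure under the applied loading (downward +):
  point load 43.5 at a = 3: Pa²(3L − a)/(6EI) = 1762/EI
  triangular load, peak 5 at the free end: 11w₀L⁴/(120EI) = 4583/EI
  δ_0 = 6345/EI
Tip deflection under a unit load at C: L³/(3EI) = 333.3/EI.
The prop prevents deflection at C: R_C = δ_0/δ_{CC} = 6345/333.3 = 19.04 kN.
Moment equilibrium about A: M_A = Σ(load moments about A) − R_C·L = 297.2 − 19.04×10 = 106.8 kN·m.

M_A = 106.8 kN·m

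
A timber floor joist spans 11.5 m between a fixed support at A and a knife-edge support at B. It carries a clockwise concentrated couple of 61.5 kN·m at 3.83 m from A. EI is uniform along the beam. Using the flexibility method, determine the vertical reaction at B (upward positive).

Choose R_B as the redundant. The primary structure is the cantilever fixed at A.
Primary-structure tip deflection at B by superposition:
  clockwise couple 61.5 at a = 3.83: M₀a(2L − a)/(2EI) = 2258/EI
Tip deflection under a unit load at B: L³/(3EI) = 507/EI.
Compatibility at B: δ_0 − R_B·δ_{BB} = 0, so R_B = 2258/507 = 4.453 kN.

R_B = 4.453 kN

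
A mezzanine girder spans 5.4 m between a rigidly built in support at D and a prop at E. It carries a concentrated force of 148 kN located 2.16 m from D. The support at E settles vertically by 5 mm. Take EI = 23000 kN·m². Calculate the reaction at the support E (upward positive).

Choose R_E as the redundant. The primary structure is the cantilever fixed at D.
Primary-structure tip deflection at E by superposition:
  point load 148 at a = 2.16: Pa²(3L − a)/(6EI) = 1616/EI
Flexibility coefficient — unit upward force at E: δ_{EE} = L³/(3EI) = 52.49/EI.
With EI = 23000 kN·m²: δ_0 = 0.070252 m and δ_{EE} = 0.002282 m/kN.
Compatibility — the beam at E must follow the support down by 0.005 m: δ_0 − R_E·δ_{EE} = 0.005, so R_E = (0.070252 − 0.005)/0.002282 = 28.59 kN.

R_E = 28.59 kN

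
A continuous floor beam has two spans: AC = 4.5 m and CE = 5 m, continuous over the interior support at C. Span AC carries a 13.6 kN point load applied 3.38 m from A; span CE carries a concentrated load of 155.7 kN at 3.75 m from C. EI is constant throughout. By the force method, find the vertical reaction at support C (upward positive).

Insert a hinge at C; M_C is the redundant, and each span becomes simply supported.
Rotations at C on the released spans (each span's end-slope, ×1/EI):
  span AC: point load 13.6 at a = 3.38: Pab(L + a)/(6LEI) = 15.03/EI
  span CE: point load 155.7 at a = 3.75: Pab(L + b)/(6LEI) = 152.1/EI
  relative rotation θ_0 = (15.03 + 152.1)/EI = 167.1/EI
A unit hogging moment at C produces rotation L₁/(3EI) + L₂/(3EI) = 3.167/EI.
Compatibility: M_C·(L₁+L₂)/(3EI) = θ_0, giving M_C = 52.76 kN·m (hogging).
Span AC, ΣM about A with M_C applied at C: R_C^{AC}·4.5 = 45.97 + 52.76, so R_C^{AC} = 21.94 kN and R_A = 13.6 − 21.94 = -8.34 kN.
Span CE, ΣM about E: R_C^{CE}·5 = 194.6 + 52.76, so R_C^{CE} = 49.48 kN and R_E = 155.7 − 49.48 = 106.2 kN.
R_C = 21.94 + 49.48 = 71.42 kN.

R_C = 71.42 kN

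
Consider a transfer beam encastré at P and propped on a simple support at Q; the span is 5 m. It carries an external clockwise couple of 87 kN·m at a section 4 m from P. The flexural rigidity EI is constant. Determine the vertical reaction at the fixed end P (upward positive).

R_P = -25.06 kN

Remove the prop at Q; the released (primary) structure is a cantilever built in at P.
Primary-structure tip deflection at Q by superposition:
  clockwise couple 87 at a = 4: M₀a(2L − a)/(2EI) = 1044/EI
Flexibility coefficient — unit upward force at Q: δ_{QQ} = L³/(3EI) = 41.67/EI.
Compatibility at Q: δ_0 − R_Q·δ_{QQ} = 0, so R_Q = 1044/41.67 = 25.06 kN.
Vertical equilibrium: R_P = ΣP − R_Q = 0 − 25.06 = -25.06 kN.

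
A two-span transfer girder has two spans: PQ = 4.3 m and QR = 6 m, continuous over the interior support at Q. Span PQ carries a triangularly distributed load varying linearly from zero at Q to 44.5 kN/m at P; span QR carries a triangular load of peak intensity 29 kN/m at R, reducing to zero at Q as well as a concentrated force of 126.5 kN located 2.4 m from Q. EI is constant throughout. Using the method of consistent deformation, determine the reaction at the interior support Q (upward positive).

R_Q = 192.8 kN

Insert a hinge at Q; M_Q is the redundant, and each span becomes simply supported.
Discontinuity in slope at Q on the released structure — sum the simple-span end rotations:
  span PQ: triangular load, peak 44.5: 7w₀L³/(360EI) = 68.8/EI
  span QR: triangular load, peak 29: 7w₀L³/(360EI) = 121.8/EI
  span QR: point load 126.5 at a = 2.4: Pab(L + b)/(6LEI) = 291.5/EI
  relative rotation θ_0 = (68.8 + 413.3)/EI = 482.1/EI
A unit hogging moment at Q produces rotation L₁/(3EI) + L₂/(3EI) = 3.433/EI.
Compatibility: M_Q·(L₁+L₂)/(3EI) = θ_0, giving M_Q = 140.4 kN·m (hogging).
Span PQ, ΣM about P with M_Q applied at Q: R_Q^{PQ}·4.3 = 137.1 + 140.4, so R_Q^{PQ} = 64.54 kN and R_P = 95.67 − 64.54 = 31.13 kN.
Span QR, ΣM about R: R_Q^{QR}·6 = 629.4 + 140.4, so R_Q^{QR} = 128.3 kN and R_R = 213.5 − 128.3 = 85.2 kN.
R_Q = 64.54 + 128.3 = 192.8 kN.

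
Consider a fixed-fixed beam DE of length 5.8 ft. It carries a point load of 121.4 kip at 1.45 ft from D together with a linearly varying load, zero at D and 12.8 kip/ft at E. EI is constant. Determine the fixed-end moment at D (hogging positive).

Take the two fixed-end moments M_D, M_E as redundants; the released structure is the simple span DE.
Simple-span end rotations at D and E under the given loads:
  at D: point load 121.4 at a = 1.45: Pab(L + b)/(6LEI) = 223.3/EI
  at E: point load 121.4 at a = 1.45: Pab(L + a)/(6LEI) = 159.5/EI
  at D: triangular load, peak 12.8: 7w₀L³/(360EI) = 48.56/EI
  at E: triangular load, peak 12.8: w₀L³/(45EI) = 55.5/EI
  θ_D0 = 271.9/EI,  θ_E0 = 215/EI
Flexibility coefficients: a unit moment at one end gives L/(3EI) there and L/(6EI) at the far end, so f₁₁ = f₂₂ = 1.933/EI and f₁₂ = f₂₁ = 0.9667/EI.
Compatibility — zero rotation at each built-in end:
  1.933 M_D + 0.9667 M_E = 271.9
  0.9667 M_D + 1.933 M_E = 215
Solving the pair gives M_D = 113.4 kip·ft and M_E = 54.54 kip·ft (hogging).

M_D = 113.4 kip·ft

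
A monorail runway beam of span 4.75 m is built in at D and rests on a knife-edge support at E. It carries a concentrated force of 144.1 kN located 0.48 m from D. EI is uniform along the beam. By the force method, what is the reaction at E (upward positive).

Remove the prop at E; the released (primary) structure is a cantilever built in at D.
Free-end deflection of the primary structure under the applied loading (downward +):
  point load 144.1 at a = 0.48: Pa²(3L − a)/(6EI) = 76.2/EI
Tip deflection under a unit load at E: L³/(3EI) = 35.72/EI.
The prop prevents deflection at E: R_E = δ_0/δ_{EE} = 76.2/35.72 = 2.133 kN.

R_E = 2.133 kN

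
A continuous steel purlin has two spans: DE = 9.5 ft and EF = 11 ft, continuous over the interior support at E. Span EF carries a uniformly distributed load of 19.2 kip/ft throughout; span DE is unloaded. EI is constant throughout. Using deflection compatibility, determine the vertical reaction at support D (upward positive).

R_D = -16.4 kip

Insert a hinge at E; M_E is the redundant, and each span becomes simply supported.
End slopes at the hinge E, treating each span as simply supported:
  span EF: UDL 19.2: wL³/(24EI) = 1065/EI
  relative rotation θ_0 = (0 + 1065)/EI = 1065/EI
A unit hogging moment at E produces rotation L₁/(3EI) + L₂/(3EI) = 6.833/EI.
Slope continuity at E: θ_0 = M_E·6.833/EI, so M_E = 1065/6.833 = 155.8 kip·ft (hogging).
Span DE, ΣM about D with M_E applied at E: R_E^{DE}·9.5 = 0 + 155.8, so R_E^{DE} = 16.4 kip and R_D = 0 − 16.4 = -16.4 kip.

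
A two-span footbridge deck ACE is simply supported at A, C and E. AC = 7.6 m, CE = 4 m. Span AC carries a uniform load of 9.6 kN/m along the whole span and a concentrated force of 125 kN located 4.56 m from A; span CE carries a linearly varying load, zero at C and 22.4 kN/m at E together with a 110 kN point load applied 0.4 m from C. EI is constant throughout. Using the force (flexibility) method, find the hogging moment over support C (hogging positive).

Insert a hinge at C; M_C is the redundant, and each span becomes simply supported.
Discontinuity in slope at C on the released structure — sum the simple-span end rotations:
  span AC: UDL 9.6: wL³/(24EI) = 175.6/EI
  span AC: point load 125 at a = 4.56: Pab(L + a)/(6LEI) = 462.1/EI
  span CE: triangular load, peak 22.4: 7w₀L³/(360EI) = 27.88/EI
  span CE: point load 110 at a = 0.4: Pab(L + b)/(6LEI) = 50.16/EI
  relative rotation θ_0 = (637.7 + 78.04)/EI = 715.7/EI
A unit hogging moment at C produces rotation L₁/(3EI) + L₂/(3EI) = 3.867/EI.
Slope continuity at C: θ_0 = M_C·3.867/EI, so M_C = 715.7/3.867 = 185.1 kN·m (hogging).

M_C = 185.1 kN·m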